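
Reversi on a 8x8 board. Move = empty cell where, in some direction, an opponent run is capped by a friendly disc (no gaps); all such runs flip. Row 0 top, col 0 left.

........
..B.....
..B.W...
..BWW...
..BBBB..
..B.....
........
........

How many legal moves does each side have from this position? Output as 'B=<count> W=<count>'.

Answer: B=5 W=8

Derivation:
-- B to move --
(1,3): no bracket -> illegal
(1,4): flips 2 -> legal
(1,5): flips 2 -> legal
(2,3): flips 2 -> legal
(2,5): flips 1 -> legal
(3,5): flips 2 -> legal
B mobility = 5
-- W to move --
(0,1): no bracket -> illegal
(0,2): no bracket -> illegal
(0,3): no bracket -> illegal
(1,1): flips 1 -> legal
(1,3): no bracket -> illegal
(2,1): no bracket -> illegal
(2,3): no bracket -> illegal
(3,1): flips 1 -> legal
(3,5): no bracket -> illegal
(3,6): no bracket -> illegal
(4,1): no bracket -> illegal
(4,6): no bracket -> illegal
(5,1): flips 1 -> legal
(5,3): flips 1 -> legal
(5,4): flips 1 -> legal
(5,5): flips 1 -> legal
(5,6): flips 1 -> legal
(6,1): flips 2 -> legal
(6,2): no bracket -> illegal
(6,3): no bracket -> illegal
W mobility = 8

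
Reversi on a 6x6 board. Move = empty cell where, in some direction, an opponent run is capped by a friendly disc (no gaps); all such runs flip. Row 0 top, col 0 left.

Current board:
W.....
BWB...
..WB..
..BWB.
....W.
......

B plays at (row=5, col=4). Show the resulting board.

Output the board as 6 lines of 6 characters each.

Answer: W.....
BWB...
..WB..
..BWB.
....B.
....B.

Derivation:
Place B at (5,4); scan 8 dirs for brackets.
Dir NW: first cell '.' (not opp) -> no flip
Dir N: opp run (4,4) capped by B -> flip
Dir NE: first cell '.' (not opp) -> no flip
Dir W: first cell '.' (not opp) -> no flip
Dir E: first cell '.' (not opp) -> no flip
Dir SW: edge -> no flip
Dir S: edge -> no flip
Dir SE: edge -> no flip
All flips: (4,4)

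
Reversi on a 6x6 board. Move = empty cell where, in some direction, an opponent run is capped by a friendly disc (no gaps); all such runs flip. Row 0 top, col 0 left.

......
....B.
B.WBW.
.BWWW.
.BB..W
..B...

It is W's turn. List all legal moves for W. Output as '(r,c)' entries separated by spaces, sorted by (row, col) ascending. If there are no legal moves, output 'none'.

Answer: (0,4) (0,5) (1,2) (1,3) (3,0) (4,0) (5,0) (5,1)

Derivation:
(0,3): no bracket -> illegal
(0,4): flips 1 -> legal
(0,5): flips 2 -> legal
(1,0): no bracket -> illegal
(1,1): no bracket -> illegal
(1,2): flips 1 -> legal
(1,3): flips 1 -> legal
(1,5): no bracket -> illegal
(2,1): no bracket -> illegal
(2,5): no bracket -> illegal
(3,0): flips 1 -> legal
(4,0): flips 1 -> legal
(4,3): no bracket -> illegal
(5,0): flips 1 -> legal
(5,1): flips 1 -> legal
(5,3): no bracket -> illegal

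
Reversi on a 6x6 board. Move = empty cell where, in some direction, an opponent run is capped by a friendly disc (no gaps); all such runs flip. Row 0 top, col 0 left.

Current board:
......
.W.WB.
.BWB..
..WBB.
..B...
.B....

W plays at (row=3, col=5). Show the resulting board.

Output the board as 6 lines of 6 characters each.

Place W at (3,5); scan 8 dirs for brackets.
Dir NW: first cell '.' (not opp) -> no flip
Dir N: first cell '.' (not opp) -> no flip
Dir NE: edge -> no flip
Dir W: opp run (3,4) (3,3) capped by W -> flip
Dir E: edge -> no flip
Dir SW: first cell '.' (not opp) -> no flip
Dir S: first cell '.' (not opp) -> no flip
Dir SE: edge -> no flip
All flips: (3,3) (3,4)

Answer: ......
.W.WB.
.BWB..
..WWWW
..B...
.B....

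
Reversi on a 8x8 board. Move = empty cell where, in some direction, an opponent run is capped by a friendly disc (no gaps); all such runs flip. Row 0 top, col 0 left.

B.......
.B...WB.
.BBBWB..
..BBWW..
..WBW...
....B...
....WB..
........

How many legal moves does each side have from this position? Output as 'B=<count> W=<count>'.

-- B to move --
(0,4): no bracket -> illegal
(0,5): flips 1 -> legal
(0,6): flips 2 -> legal
(1,3): no bracket -> illegal
(1,4): flips 4 -> legal
(2,6): no bracket -> illegal
(3,1): no bracket -> illegal
(3,6): flips 2 -> legal
(4,1): flips 1 -> legal
(4,5): flips 3 -> legal
(4,6): no bracket -> illegal
(5,1): flips 1 -> legal
(5,2): flips 1 -> legal
(5,3): no bracket -> illegal
(5,5): flips 1 -> legal
(6,3): flips 1 -> legal
(7,3): no bracket -> illegal
(7,4): flips 1 -> legal
(7,5): no bracket -> illegal
B mobility = 11
-- W to move --
(0,1): no bracket -> illegal
(0,2): no bracket -> illegal
(0,5): no bracket -> illegal
(0,6): no bracket -> illegal
(0,7): flips 2 -> legal
(1,0): no bracket -> illegal
(1,2): flips 3 -> legal
(1,3): no bracket -> illegal
(1,4): no bracket -> illegal
(1,7): flips 1 -> legal
(2,0): flips 3 -> legal
(2,6): flips 1 -> legal
(2,7): no bracket -> illegal
(3,0): no bracket -> illegal
(3,1): flips 2 -> legal
(3,6): no bracket -> illegal
(4,1): no bracket -> illegal
(4,5): no bracket -> illegal
(5,2): flips 1 -> legal
(5,3): no bracket -> illegal
(5,5): no bracket -> illegal
(5,6): no bracket -> illegal
(6,3): no bracket -> illegal
(6,6): flips 1 -> legal
(7,4): no bracket -> illegal
(7,5): no bracket -> illegal
(7,6): no bracket -> illegal
W mobility = 8

Answer: B=11 W=8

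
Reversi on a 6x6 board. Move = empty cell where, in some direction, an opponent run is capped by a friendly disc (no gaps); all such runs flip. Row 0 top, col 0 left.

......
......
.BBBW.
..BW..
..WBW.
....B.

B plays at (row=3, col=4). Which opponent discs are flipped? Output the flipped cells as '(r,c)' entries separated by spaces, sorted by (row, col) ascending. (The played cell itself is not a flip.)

Dir NW: first cell 'B' (not opp) -> no flip
Dir N: opp run (2,4), next='.' -> no flip
Dir NE: first cell '.' (not opp) -> no flip
Dir W: opp run (3,3) capped by B -> flip
Dir E: first cell '.' (not opp) -> no flip
Dir SW: first cell 'B' (not opp) -> no flip
Dir S: opp run (4,4) capped by B -> flip
Dir SE: first cell '.' (not opp) -> no flip

Answer: (3,3) (4,4)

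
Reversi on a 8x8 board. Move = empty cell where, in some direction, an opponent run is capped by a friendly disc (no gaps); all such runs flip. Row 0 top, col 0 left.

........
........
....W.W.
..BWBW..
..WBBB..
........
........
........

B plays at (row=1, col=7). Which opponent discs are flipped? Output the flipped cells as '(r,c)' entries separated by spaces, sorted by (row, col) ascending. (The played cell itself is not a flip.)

Answer: (2,6) (3,5)

Derivation:
Dir NW: first cell '.' (not opp) -> no flip
Dir N: first cell '.' (not opp) -> no flip
Dir NE: edge -> no flip
Dir W: first cell '.' (not opp) -> no flip
Dir E: edge -> no flip
Dir SW: opp run (2,6) (3,5) capped by B -> flip
Dir S: first cell '.' (not opp) -> no flip
Dir SE: edge -> no flip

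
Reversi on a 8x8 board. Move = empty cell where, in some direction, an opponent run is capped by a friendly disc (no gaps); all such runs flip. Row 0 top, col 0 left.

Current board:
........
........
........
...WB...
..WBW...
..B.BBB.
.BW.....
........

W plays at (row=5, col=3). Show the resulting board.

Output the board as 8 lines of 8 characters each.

Place W at (5,3); scan 8 dirs for brackets.
Dir NW: first cell 'W' (not opp) -> no flip
Dir N: opp run (4,3) capped by W -> flip
Dir NE: first cell 'W' (not opp) -> no flip
Dir W: opp run (5,2), next='.' -> no flip
Dir E: opp run (5,4) (5,5) (5,6), next='.' -> no flip
Dir SW: first cell 'W' (not opp) -> no flip
Dir S: first cell '.' (not opp) -> no flip
Dir SE: first cell '.' (not opp) -> no flip
All flips: (4,3)

Answer: ........
........
........
...WB...
..WWW...
..BWBBB.
.BW.....
........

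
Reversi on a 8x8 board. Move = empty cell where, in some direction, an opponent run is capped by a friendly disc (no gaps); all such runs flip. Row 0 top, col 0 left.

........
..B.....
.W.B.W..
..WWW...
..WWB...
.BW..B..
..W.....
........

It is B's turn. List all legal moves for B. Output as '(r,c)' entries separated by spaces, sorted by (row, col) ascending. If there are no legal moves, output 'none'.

Answer: (2,2) (2,4) (3,0) (4,1) (4,5) (5,3) (7,3)

Derivation:
(1,0): no bracket -> illegal
(1,1): no bracket -> illegal
(1,4): no bracket -> illegal
(1,5): no bracket -> illegal
(1,6): no bracket -> illegal
(2,0): no bracket -> illegal
(2,2): flips 1 -> legal
(2,4): flips 3 -> legal
(2,6): no bracket -> illegal
(3,0): flips 1 -> legal
(3,1): no bracket -> illegal
(3,5): no bracket -> illegal
(3,6): no bracket -> illegal
(4,1): flips 3 -> legal
(4,5): flips 1 -> legal
(5,3): flips 3 -> legal
(5,4): no bracket -> illegal
(6,1): no bracket -> illegal
(6,3): no bracket -> illegal
(7,1): no bracket -> illegal
(7,2): no bracket -> illegal
(7,3): flips 1 -> legal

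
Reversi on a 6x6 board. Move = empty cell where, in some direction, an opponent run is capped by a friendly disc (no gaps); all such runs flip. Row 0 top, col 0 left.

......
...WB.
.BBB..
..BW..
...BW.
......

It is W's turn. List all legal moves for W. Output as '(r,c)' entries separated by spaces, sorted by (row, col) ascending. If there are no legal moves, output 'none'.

Answer: (1,1) (1,5) (3,1) (4,2) (5,3)

Derivation:
(0,3): no bracket -> illegal
(0,4): no bracket -> illegal
(0,5): no bracket -> illegal
(1,0): no bracket -> illegal
(1,1): flips 1 -> legal
(1,2): no bracket -> illegal
(1,5): flips 1 -> legal
(2,0): no bracket -> illegal
(2,4): no bracket -> illegal
(2,5): no bracket -> illegal
(3,0): no bracket -> illegal
(3,1): flips 2 -> legal
(3,4): no bracket -> illegal
(4,1): no bracket -> illegal
(4,2): flips 1 -> legal
(5,2): no bracket -> illegal
(5,3): flips 1 -> legal
(5,4): no bracket -> illegal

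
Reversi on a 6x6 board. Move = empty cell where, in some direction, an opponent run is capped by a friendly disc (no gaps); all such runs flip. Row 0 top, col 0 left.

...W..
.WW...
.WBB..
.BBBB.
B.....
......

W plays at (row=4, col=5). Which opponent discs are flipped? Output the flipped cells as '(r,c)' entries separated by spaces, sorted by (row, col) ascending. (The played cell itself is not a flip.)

Answer: (2,3) (3,4)

Derivation:
Dir NW: opp run (3,4) (2,3) capped by W -> flip
Dir N: first cell '.' (not opp) -> no flip
Dir NE: edge -> no flip
Dir W: first cell '.' (not opp) -> no flip
Dir E: edge -> no flip
Dir SW: first cell '.' (not opp) -> no flip
Dir S: first cell '.' (not opp) -> no flip
Dir SE: edge -> no flip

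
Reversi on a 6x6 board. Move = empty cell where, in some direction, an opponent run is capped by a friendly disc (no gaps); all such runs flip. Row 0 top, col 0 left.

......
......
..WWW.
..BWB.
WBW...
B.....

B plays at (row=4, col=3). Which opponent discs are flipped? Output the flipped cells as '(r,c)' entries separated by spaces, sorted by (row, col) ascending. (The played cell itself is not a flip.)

Dir NW: first cell 'B' (not opp) -> no flip
Dir N: opp run (3,3) (2,3), next='.' -> no flip
Dir NE: first cell 'B' (not opp) -> no flip
Dir W: opp run (4,2) capped by B -> flip
Dir E: first cell '.' (not opp) -> no flip
Dir SW: first cell '.' (not opp) -> no flip
Dir S: first cell '.' (not opp) -> no flip
Dir SE: first cell '.' (not opp) -> no flip

Answer: (4,2)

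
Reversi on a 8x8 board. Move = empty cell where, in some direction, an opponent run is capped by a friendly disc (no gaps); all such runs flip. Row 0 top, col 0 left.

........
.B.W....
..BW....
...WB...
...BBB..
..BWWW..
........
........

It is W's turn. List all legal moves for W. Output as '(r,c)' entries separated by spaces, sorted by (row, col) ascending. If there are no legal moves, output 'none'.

Answer: (0,0) (2,1) (2,4) (3,1) (3,2) (3,5) (3,6) (5,1) (5,6)

Derivation:
(0,0): flips 2 -> legal
(0,1): no bracket -> illegal
(0,2): no bracket -> illegal
(1,0): no bracket -> illegal
(1,2): no bracket -> illegal
(2,0): no bracket -> illegal
(2,1): flips 1 -> legal
(2,4): flips 2 -> legal
(2,5): no bracket -> illegal
(3,1): flips 1 -> legal
(3,2): flips 1 -> legal
(3,5): flips 3 -> legal
(3,6): flips 1 -> legal
(4,1): no bracket -> illegal
(4,2): no bracket -> illegal
(4,6): no bracket -> illegal
(5,1): flips 1 -> legal
(5,6): flips 2 -> legal
(6,1): no bracket -> illegal
(6,2): no bracket -> illegal
(6,3): no bracket -> illegal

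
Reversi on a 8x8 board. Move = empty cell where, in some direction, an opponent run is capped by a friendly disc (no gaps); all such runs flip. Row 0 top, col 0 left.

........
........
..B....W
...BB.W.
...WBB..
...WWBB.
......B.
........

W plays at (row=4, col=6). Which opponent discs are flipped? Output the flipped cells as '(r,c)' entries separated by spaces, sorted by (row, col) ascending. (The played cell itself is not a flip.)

Dir NW: first cell '.' (not opp) -> no flip
Dir N: first cell 'W' (not opp) -> no flip
Dir NE: first cell '.' (not opp) -> no flip
Dir W: opp run (4,5) (4,4) capped by W -> flip
Dir E: first cell '.' (not opp) -> no flip
Dir SW: opp run (5,5), next='.' -> no flip
Dir S: opp run (5,6) (6,6), next='.' -> no flip
Dir SE: first cell '.' (not opp) -> no flip

Answer: (4,4) (4,5)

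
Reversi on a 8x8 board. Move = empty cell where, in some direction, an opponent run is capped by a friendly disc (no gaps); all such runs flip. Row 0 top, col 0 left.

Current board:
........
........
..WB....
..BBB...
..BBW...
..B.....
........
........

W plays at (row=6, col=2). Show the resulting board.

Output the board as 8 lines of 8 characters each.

Place W at (6,2); scan 8 dirs for brackets.
Dir NW: first cell '.' (not opp) -> no flip
Dir N: opp run (5,2) (4,2) (3,2) capped by W -> flip
Dir NE: first cell '.' (not opp) -> no flip
Dir W: first cell '.' (not opp) -> no flip
Dir E: first cell '.' (not opp) -> no flip
Dir SW: first cell '.' (not opp) -> no flip
Dir S: first cell '.' (not opp) -> no flip
Dir SE: first cell '.' (not opp) -> no flip
All flips: (3,2) (4,2) (5,2)

Answer: ........
........
..WB....
..WBB...
..WBW...
..W.....
..W.....
........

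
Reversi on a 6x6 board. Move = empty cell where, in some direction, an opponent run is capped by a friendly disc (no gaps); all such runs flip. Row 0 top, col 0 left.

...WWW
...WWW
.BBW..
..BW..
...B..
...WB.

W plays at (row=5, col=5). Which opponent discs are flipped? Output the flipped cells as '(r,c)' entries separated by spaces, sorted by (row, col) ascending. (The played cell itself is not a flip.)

Answer: (5,4)

Derivation:
Dir NW: first cell '.' (not opp) -> no flip
Dir N: first cell '.' (not opp) -> no flip
Dir NE: edge -> no flip
Dir W: opp run (5,4) capped by W -> flip
Dir E: edge -> no flip
Dir SW: edge -> no flip
Dir S: edge -> no flip
Dir SE: edge -> no flip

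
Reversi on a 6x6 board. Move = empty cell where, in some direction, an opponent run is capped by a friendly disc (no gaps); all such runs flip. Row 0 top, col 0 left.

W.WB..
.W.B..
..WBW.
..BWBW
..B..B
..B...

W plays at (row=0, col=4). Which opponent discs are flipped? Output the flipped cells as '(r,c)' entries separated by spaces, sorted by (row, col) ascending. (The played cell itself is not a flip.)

Dir NW: edge -> no flip
Dir N: edge -> no flip
Dir NE: edge -> no flip
Dir W: opp run (0,3) capped by W -> flip
Dir E: first cell '.' (not opp) -> no flip
Dir SW: opp run (1,3) capped by W -> flip
Dir S: first cell '.' (not opp) -> no flip
Dir SE: first cell '.' (not opp) -> no flip

Answer: (0,3) (1,3)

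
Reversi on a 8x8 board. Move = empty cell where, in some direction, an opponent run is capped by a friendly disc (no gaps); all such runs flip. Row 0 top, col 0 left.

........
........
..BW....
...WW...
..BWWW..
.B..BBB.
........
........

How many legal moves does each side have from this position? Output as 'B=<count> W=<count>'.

-- B to move --
(1,2): flips 3 -> legal
(1,3): no bracket -> illegal
(1,4): no bracket -> illegal
(2,4): flips 4 -> legal
(2,5): no bracket -> illegal
(3,2): flips 1 -> legal
(3,5): flips 1 -> legal
(3,6): flips 1 -> legal
(4,6): flips 3 -> legal
(5,2): no bracket -> illegal
(5,3): no bracket -> illegal
B mobility = 6
-- W to move --
(1,1): flips 1 -> legal
(1,2): no bracket -> illegal
(1,3): no bracket -> illegal
(2,1): flips 1 -> legal
(3,1): no bracket -> illegal
(3,2): no bracket -> illegal
(4,0): no bracket -> illegal
(4,1): flips 1 -> legal
(4,6): no bracket -> illegal
(4,7): no bracket -> illegal
(5,0): no bracket -> illegal
(5,2): no bracket -> illegal
(5,3): no bracket -> illegal
(5,7): no bracket -> illegal
(6,0): flips 2 -> legal
(6,1): no bracket -> illegal
(6,2): no bracket -> illegal
(6,3): flips 1 -> legal
(6,4): flips 1 -> legal
(6,5): flips 2 -> legal
(6,6): flips 1 -> legal
(6,7): flips 1 -> legal
W mobility = 9

Answer: B=6 W=9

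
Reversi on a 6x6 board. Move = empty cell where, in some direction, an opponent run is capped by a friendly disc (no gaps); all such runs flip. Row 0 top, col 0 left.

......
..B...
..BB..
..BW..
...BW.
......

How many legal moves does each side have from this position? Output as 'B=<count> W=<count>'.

-- B to move --
(2,4): no bracket -> illegal
(3,4): flips 1 -> legal
(3,5): no bracket -> illegal
(4,2): no bracket -> illegal
(4,5): flips 1 -> legal
(5,3): no bracket -> illegal
(5,4): no bracket -> illegal
(5,5): flips 2 -> legal
B mobility = 3
-- W to move --
(0,1): no bracket -> illegal
(0,2): no bracket -> illegal
(0,3): no bracket -> illegal
(1,1): flips 1 -> legal
(1,3): flips 1 -> legal
(1,4): no bracket -> illegal
(2,1): no bracket -> illegal
(2,4): no bracket -> illegal
(3,1): flips 1 -> legal
(3,4): no bracket -> illegal
(4,1): no bracket -> illegal
(4,2): flips 1 -> legal
(5,2): no bracket -> illegal
(5,3): flips 1 -> legal
(5,4): no bracket -> illegal
W mobility = 5

Answer: B=3 W=5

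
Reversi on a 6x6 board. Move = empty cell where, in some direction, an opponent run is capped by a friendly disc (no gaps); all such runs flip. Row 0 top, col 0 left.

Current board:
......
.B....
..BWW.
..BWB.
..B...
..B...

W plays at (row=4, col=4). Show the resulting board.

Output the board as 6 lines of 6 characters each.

Answer: ......
.B....
..BWW.
..BWW.
..B.W.
..B...

Derivation:
Place W at (4,4); scan 8 dirs for brackets.
Dir NW: first cell 'W' (not opp) -> no flip
Dir N: opp run (3,4) capped by W -> flip
Dir NE: first cell '.' (not opp) -> no flip
Dir W: first cell '.' (not opp) -> no flip
Dir E: first cell '.' (not opp) -> no flip
Dir SW: first cell '.' (not opp) -> no flip
Dir S: first cell '.' (not opp) -> no flip
Dir SE: first cell '.' (not opp) -> no flip
All flips: (3,4)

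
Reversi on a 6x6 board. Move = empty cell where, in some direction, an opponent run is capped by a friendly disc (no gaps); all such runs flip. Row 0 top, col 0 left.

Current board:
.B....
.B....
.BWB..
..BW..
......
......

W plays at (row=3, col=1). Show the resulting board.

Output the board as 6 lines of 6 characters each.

Answer: .B....
.B....
.BWB..
.WWW..
......
......

Derivation:
Place W at (3,1); scan 8 dirs for brackets.
Dir NW: first cell '.' (not opp) -> no flip
Dir N: opp run (2,1) (1,1) (0,1), next=edge -> no flip
Dir NE: first cell 'W' (not opp) -> no flip
Dir W: first cell '.' (not opp) -> no flip
Dir E: opp run (3,2) capped by W -> flip
Dir SW: first cell '.' (not opp) -> no flip
Dir S: first cell '.' (not opp) -> no flip
Dir SE: first cell '.' (not opp) -> no flip
All flips: (3,2)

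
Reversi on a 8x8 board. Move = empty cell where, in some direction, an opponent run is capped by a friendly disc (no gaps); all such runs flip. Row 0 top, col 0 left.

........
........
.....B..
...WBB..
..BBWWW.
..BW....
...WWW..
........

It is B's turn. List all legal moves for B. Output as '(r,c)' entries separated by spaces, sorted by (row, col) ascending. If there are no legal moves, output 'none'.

(2,2): no bracket -> illegal
(2,3): flips 1 -> legal
(2,4): flips 1 -> legal
(3,2): flips 1 -> legal
(3,6): no bracket -> illegal
(3,7): no bracket -> illegal
(4,7): flips 3 -> legal
(5,4): flips 2 -> legal
(5,5): flips 1 -> legal
(5,6): flips 1 -> legal
(5,7): flips 1 -> legal
(6,2): flips 2 -> legal
(6,6): no bracket -> illegal
(7,2): no bracket -> illegal
(7,3): flips 2 -> legal
(7,4): flips 1 -> legal
(7,5): flips 2 -> legal
(7,6): no bracket -> illegal

Answer: (2,3) (2,4) (3,2) (4,7) (5,4) (5,5) (5,6) (5,7) (6,2) (7,3) (7,4) (7,5)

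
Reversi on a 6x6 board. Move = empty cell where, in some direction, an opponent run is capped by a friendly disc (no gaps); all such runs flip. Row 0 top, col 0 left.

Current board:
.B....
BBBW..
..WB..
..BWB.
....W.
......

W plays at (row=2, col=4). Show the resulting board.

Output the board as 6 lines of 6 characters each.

Place W at (2,4); scan 8 dirs for brackets.
Dir NW: first cell 'W' (not opp) -> no flip
Dir N: first cell '.' (not opp) -> no flip
Dir NE: first cell '.' (not opp) -> no flip
Dir W: opp run (2,3) capped by W -> flip
Dir E: first cell '.' (not opp) -> no flip
Dir SW: first cell 'W' (not opp) -> no flip
Dir S: opp run (3,4) capped by W -> flip
Dir SE: first cell '.' (not opp) -> no flip
All flips: (2,3) (3,4)

Answer: .B....
BBBW..
..WWW.
..BWW.
....W.
......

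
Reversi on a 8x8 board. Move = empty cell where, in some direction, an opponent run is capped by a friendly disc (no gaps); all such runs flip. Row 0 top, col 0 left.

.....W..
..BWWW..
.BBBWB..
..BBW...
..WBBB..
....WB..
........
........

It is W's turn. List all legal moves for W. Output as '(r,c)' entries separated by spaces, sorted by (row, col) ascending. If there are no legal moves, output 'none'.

(0,1): flips 2 -> legal
(0,2): flips 3 -> legal
(0,3): no bracket -> illegal
(1,0): flips 3 -> legal
(1,1): flips 1 -> legal
(1,6): flips 1 -> legal
(2,0): flips 3 -> legal
(2,6): flips 1 -> legal
(3,0): no bracket -> illegal
(3,1): flips 3 -> legal
(3,5): flips 1 -> legal
(3,6): flips 2 -> legal
(4,1): flips 2 -> legal
(4,6): flips 3 -> legal
(5,2): flips 1 -> legal
(5,3): flips 3 -> legal
(5,6): flips 2 -> legal
(6,4): no bracket -> illegal
(6,5): no bracket -> illegal
(6,6): no bracket -> illegal

Answer: (0,1) (0,2) (1,0) (1,1) (1,6) (2,0) (2,6) (3,1) (3,5) (3,6) (4,1) (4,6) (5,2) (5,3) (5,6)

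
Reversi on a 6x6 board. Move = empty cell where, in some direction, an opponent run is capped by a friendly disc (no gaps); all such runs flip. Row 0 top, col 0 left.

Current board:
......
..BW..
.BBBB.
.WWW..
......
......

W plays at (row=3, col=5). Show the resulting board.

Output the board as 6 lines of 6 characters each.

Place W at (3,5); scan 8 dirs for brackets.
Dir NW: opp run (2,4) capped by W -> flip
Dir N: first cell '.' (not opp) -> no flip
Dir NE: edge -> no flip
Dir W: first cell '.' (not opp) -> no flip
Dir E: edge -> no flip
Dir SW: first cell '.' (not opp) -> no flip
Dir S: first cell '.' (not opp) -> no flip
Dir SE: edge -> no flip
All flips: (2,4)

Answer: ......
..BW..
.BBBW.
.WWW.W
......
......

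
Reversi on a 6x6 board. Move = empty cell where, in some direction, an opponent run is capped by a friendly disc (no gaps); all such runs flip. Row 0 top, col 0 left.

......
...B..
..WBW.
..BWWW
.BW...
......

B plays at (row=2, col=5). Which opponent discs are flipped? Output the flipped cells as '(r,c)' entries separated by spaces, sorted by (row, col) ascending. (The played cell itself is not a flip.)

Dir NW: first cell '.' (not opp) -> no flip
Dir N: first cell '.' (not opp) -> no flip
Dir NE: edge -> no flip
Dir W: opp run (2,4) capped by B -> flip
Dir E: edge -> no flip
Dir SW: opp run (3,4), next='.' -> no flip
Dir S: opp run (3,5), next='.' -> no flip
Dir SE: edge -> no flip

Answer: (2,4)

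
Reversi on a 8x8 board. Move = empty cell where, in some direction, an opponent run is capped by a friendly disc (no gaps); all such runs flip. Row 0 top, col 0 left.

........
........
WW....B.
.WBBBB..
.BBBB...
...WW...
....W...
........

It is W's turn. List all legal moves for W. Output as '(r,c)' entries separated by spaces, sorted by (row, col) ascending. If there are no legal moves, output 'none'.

(1,5): no bracket -> illegal
(1,6): no bracket -> illegal
(1,7): flips 3 -> legal
(2,2): no bracket -> illegal
(2,3): flips 2 -> legal
(2,4): flips 2 -> legal
(2,5): no bracket -> illegal
(2,7): no bracket -> illegal
(3,0): no bracket -> illegal
(3,6): flips 4 -> legal
(3,7): no bracket -> illegal
(4,0): no bracket -> illegal
(4,5): no bracket -> illegal
(4,6): no bracket -> illegal
(5,0): no bracket -> illegal
(5,1): flips 1 -> legal
(5,2): no bracket -> illegal
(5,5): no bracket -> illegal

Answer: (1,7) (2,3) (2,4) (3,6) (5,1)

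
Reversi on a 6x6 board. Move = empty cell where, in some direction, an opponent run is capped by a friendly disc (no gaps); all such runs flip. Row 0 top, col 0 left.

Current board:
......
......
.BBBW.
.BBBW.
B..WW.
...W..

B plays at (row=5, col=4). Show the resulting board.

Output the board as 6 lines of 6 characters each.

Place B at (5,4); scan 8 dirs for brackets.
Dir NW: opp run (4,3) capped by B -> flip
Dir N: opp run (4,4) (3,4) (2,4), next='.' -> no flip
Dir NE: first cell '.' (not opp) -> no flip
Dir W: opp run (5,3), next='.' -> no flip
Dir E: first cell '.' (not opp) -> no flip
Dir SW: edge -> no flip
Dir S: edge -> no flip
Dir SE: edge -> no flip
All flips: (4,3)

Answer: ......
......
.BBBW.
.BBBW.
B..BW.
...WB.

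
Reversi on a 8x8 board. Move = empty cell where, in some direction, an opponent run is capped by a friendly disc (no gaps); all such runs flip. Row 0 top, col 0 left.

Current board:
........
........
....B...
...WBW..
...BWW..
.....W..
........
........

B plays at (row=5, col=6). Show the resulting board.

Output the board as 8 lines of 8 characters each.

Answer: ........
........
....B...
...WBW..
...BWB..
.....WB.
........
........

Derivation:
Place B at (5,6); scan 8 dirs for brackets.
Dir NW: opp run (4,5) capped by B -> flip
Dir N: first cell '.' (not opp) -> no flip
Dir NE: first cell '.' (not opp) -> no flip
Dir W: opp run (5,5), next='.' -> no flip
Dir E: first cell '.' (not opp) -> no flip
Dir SW: first cell '.' (not opp) -> no flip
Dir S: first cell '.' (not opp) -> no flip
Dir SE: first cell '.' (not opp) -> no flip
All flips: (4,5)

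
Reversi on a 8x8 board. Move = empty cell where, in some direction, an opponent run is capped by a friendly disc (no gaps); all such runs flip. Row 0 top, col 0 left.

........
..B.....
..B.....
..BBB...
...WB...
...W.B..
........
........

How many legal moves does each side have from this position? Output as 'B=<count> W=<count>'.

Answer: B=5 W=5

Derivation:
-- B to move --
(4,2): flips 1 -> legal
(5,2): flips 1 -> legal
(5,4): flips 1 -> legal
(6,2): flips 1 -> legal
(6,3): flips 2 -> legal
(6,4): no bracket -> illegal
B mobility = 5
-- W to move --
(0,1): no bracket -> illegal
(0,2): no bracket -> illegal
(0,3): no bracket -> illegal
(1,1): no bracket -> illegal
(1,3): no bracket -> illegal
(2,1): flips 1 -> legal
(2,3): flips 1 -> legal
(2,4): no bracket -> illegal
(2,5): flips 1 -> legal
(3,1): no bracket -> illegal
(3,5): flips 1 -> legal
(4,1): no bracket -> illegal
(4,2): no bracket -> illegal
(4,5): flips 1 -> legal
(4,6): no bracket -> illegal
(5,4): no bracket -> illegal
(5,6): no bracket -> illegal
(6,4): no bracket -> illegal
(6,5): no bracket -> illegal
(6,6): no bracket -> illegal
W mobility = 5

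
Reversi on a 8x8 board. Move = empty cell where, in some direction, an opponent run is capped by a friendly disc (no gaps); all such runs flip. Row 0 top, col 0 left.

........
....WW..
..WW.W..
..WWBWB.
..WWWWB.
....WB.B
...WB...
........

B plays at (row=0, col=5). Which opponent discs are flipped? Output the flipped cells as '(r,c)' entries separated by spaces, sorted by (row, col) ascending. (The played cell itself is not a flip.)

Dir NW: edge -> no flip
Dir N: edge -> no flip
Dir NE: edge -> no flip
Dir W: first cell '.' (not opp) -> no flip
Dir E: first cell '.' (not opp) -> no flip
Dir SW: opp run (1,4) (2,3) (3,2), next='.' -> no flip
Dir S: opp run (1,5) (2,5) (3,5) (4,5) capped by B -> flip
Dir SE: first cell '.' (not opp) -> no flip

Answer: (1,5) (2,5) (3,5) (4,5)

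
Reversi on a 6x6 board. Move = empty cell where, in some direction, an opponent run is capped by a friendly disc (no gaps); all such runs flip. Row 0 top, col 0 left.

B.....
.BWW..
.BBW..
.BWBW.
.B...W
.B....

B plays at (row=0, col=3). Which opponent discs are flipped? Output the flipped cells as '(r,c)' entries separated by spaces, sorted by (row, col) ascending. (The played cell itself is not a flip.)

Answer: (1,2) (1,3) (2,3)

Derivation:
Dir NW: edge -> no flip
Dir N: edge -> no flip
Dir NE: edge -> no flip
Dir W: first cell '.' (not opp) -> no flip
Dir E: first cell '.' (not opp) -> no flip
Dir SW: opp run (1,2) capped by B -> flip
Dir S: opp run (1,3) (2,3) capped by B -> flip
Dir SE: first cell '.' (not opp) -> no flip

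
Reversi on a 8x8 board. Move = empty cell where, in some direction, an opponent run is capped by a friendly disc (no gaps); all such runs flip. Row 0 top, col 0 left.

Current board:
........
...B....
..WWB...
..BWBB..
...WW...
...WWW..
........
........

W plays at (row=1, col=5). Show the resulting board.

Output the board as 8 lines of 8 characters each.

Answer: ........
...B.W..
..WWW...
..BWBB..
...WW...
...WWW..
........
........

Derivation:
Place W at (1,5); scan 8 dirs for brackets.
Dir NW: first cell '.' (not opp) -> no flip
Dir N: first cell '.' (not opp) -> no flip
Dir NE: first cell '.' (not opp) -> no flip
Dir W: first cell '.' (not opp) -> no flip
Dir E: first cell '.' (not opp) -> no flip
Dir SW: opp run (2,4) capped by W -> flip
Dir S: first cell '.' (not opp) -> no flip
Dir SE: first cell '.' (not opp) -> no flip
All flips: (2,4)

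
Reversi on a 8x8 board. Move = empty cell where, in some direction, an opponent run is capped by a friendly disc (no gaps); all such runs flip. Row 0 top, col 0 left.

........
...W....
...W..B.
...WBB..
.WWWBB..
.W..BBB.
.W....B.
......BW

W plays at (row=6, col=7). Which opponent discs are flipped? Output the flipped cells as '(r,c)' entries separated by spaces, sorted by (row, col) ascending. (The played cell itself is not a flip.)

Answer: (3,4) (4,5) (5,6)

Derivation:
Dir NW: opp run (5,6) (4,5) (3,4) capped by W -> flip
Dir N: first cell '.' (not opp) -> no flip
Dir NE: edge -> no flip
Dir W: opp run (6,6), next='.' -> no flip
Dir E: edge -> no flip
Dir SW: opp run (7,6), next=edge -> no flip
Dir S: first cell 'W' (not opp) -> no flip
Dir SE: edge -> no flip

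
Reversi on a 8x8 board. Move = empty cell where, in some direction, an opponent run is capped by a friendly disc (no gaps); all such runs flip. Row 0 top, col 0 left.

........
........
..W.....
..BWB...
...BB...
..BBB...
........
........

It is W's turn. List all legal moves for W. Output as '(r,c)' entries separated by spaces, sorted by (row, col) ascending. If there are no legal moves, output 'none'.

Answer: (3,1) (3,5) (4,2) (5,5) (6,3)

Derivation:
(2,1): no bracket -> illegal
(2,3): no bracket -> illegal
(2,4): no bracket -> illegal
(2,5): no bracket -> illegal
(3,1): flips 1 -> legal
(3,5): flips 1 -> legal
(4,1): no bracket -> illegal
(4,2): flips 1 -> legal
(4,5): no bracket -> illegal
(5,1): no bracket -> illegal
(5,5): flips 1 -> legal
(6,1): no bracket -> illegal
(6,2): no bracket -> illegal
(6,3): flips 2 -> legal
(6,4): no bracket -> illegal
(6,5): no bracket -> illegal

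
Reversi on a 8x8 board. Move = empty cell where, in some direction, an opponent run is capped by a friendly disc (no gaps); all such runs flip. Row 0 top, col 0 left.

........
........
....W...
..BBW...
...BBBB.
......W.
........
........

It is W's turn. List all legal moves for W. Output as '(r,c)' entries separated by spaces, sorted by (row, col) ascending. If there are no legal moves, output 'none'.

(2,1): no bracket -> illegal
(2,2): no bracket -> illegal
(2,3): no bracket -> illegal
(3,1): flips 2 -> legal
(3,5): no bracket -> illegal
(3,6): flips 1 -> legal
(3,7): no bracket -> illegal
(4,1): no bracket -> illegal
(4,2): flips 1 -> legal
(4,7): no bracket -> illegal
(5,2): flips 1 -> legal
(5,3): no bracket -> illegal
(5,4): flips 1 -> legal
(5,5): no bracket -> illegal
(5,7): no bracket -> illegal

Answer: (3,1) (3,6) (4,2) (5,2) (5,4)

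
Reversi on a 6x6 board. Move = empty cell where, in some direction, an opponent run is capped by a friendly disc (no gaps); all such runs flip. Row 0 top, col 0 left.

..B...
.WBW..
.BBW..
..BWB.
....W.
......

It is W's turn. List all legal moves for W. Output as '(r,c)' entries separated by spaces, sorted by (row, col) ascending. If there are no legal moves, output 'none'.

Answer: (0,1) (2,0) (2,4) (3,1) (3,5) (4,1) (4,5)

Derivation:
(0,1): flips 1 -> legal
(0,3): no bracket -> illegal
(1,0): no bracket -> illegal
(2,0): flips 2 -> legal
(2,4): flips 1 -> legal
(2,5): no bracket -> illegal
(3,0): no bracket -> illegal
(3,1): flips 3 -> legal
(3,5): flips 1 -> legal
(4,1): flips 1 -> legal
(4,2): no bracket -> illegal
(4,3): no bracket -> illegal
(4,5): flips 1 -> legal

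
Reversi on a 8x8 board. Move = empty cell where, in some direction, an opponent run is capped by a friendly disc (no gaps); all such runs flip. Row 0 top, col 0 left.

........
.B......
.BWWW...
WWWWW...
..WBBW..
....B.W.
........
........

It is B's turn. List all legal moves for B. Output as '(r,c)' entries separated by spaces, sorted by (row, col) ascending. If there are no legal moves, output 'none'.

(1,2): no bracket -> illegal
(1,3): flips 2 -> legal
(1,4): flips 2 -> legal
(1,5): no bracket -> illegal
(2,0): no bracket -> illegal
(2,5): flips 4 -> legal
(3,5): no bracket -> illegal
(3,6): flips 1 -> legal
(4,0): no bracket -> illegal
(4,1): flips 2 -> legal
(4,6): flips 1 -> legal
(4,7): no bracket -> illegal
(5,1): no bracket -> illegal
(5,2): no bracket -> illegal
(5,3): no bracket -> illegal
(5,5): no bracket -> illegal
(5,7): no bracket -> illegal
(6,5): no bracket -> illegal
(6,6): no bracket -> illegal
(6,7): no bracket -> illegal

Answer: (1,3) (1,4) (2,5) (3,6) (4,1) (4,6)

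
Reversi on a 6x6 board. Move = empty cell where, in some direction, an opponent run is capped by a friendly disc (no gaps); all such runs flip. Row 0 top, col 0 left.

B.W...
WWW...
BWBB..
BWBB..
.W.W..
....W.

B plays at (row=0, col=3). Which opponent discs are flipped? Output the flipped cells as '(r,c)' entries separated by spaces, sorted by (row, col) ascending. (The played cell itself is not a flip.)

Dir NW: edge -> no flip
Dir N: edge -> no flip
Dir NE: edge -> no flip
Dir W: opp run (0,2), next='.' -> no flip
Dir E: first cell '.' (not opp) -> no flip
Dir SW: opp run (1,2) (2,1) capped by B -> flip
Dir S: first cell '.' (not opp) -> no flip
Dir SE: first cell '.' (not opp) -> no flip

Answer: (1,2) (2,1)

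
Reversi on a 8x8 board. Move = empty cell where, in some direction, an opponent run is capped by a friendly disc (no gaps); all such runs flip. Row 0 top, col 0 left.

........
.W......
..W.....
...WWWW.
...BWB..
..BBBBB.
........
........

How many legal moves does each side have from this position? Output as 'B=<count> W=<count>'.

Answer: B=6 W=9

Derivation:
-- B to move --
(0,0): flips 4 -> legal
(0,1): no bracket -> illegal
(0,2): no bracket -> illegal
(1,0): no bracket -> illegal
(1,2): no bracket -> illegal
(1,3): no bracket -> illegal
(2,0): no bracket -> illegal
(2,1): no bracket -> illegal
(2,3): flips 2 -> legal
(2,4): flips 2 -> legal
(2,5): flips 2 -> legal
(2,6): flips 2 -> legal
(2,7): flips 1 -> legal
(3,1): no bracket -> illegal
(3,2): no bracket -> illegal
(3,7): no bracket -> illegal
(4,2): no bracket -> illegal
(4,6): no bracket -> illegal
(4,7): no bracket -> illegal
B mobility = 6
-- W to move --
(3,2): no bracket -> illegal
(4,1): no bracket -> illegal
(4,2): flips 1 -> legal
(4,6): flips 1 -> legal
(4,7): no bracket -> illegal
(5,1): no bracket -> illegal
(5,7): no bracket -> illegal
(6,1): flips 2 -> legal
(6,2): flips 1 -> legal
(6,3): flips 4 -> legal
(6,4): flips 1 -> legal
(6,5): flips 2 -> legal
(6,6): flips 1 -> legal
(6,7): flips 2 -> legal
W mobility = 9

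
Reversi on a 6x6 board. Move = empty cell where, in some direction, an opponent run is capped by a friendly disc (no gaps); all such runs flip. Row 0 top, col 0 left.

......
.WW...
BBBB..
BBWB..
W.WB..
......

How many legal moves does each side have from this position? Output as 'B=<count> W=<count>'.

-- B to move --
(0,0): flips 1 -> legal
(0,1): flips 2 -> legal
(0,2): flips 2 -> legal
(0,3): flips 1 -> legal
(1,0): no bracket -> illegal
(1,3): no bracket -> illegal
(4,1): flips 2 -> legal
(5,0): flips 1 -> legal
(5,1): flips 1 -> legal
(5,2): flips 2 -> legal
(5,3): flips 1 -> legal
B mobility = 9
-- W to move --
(1,0): flips 3 -> legal
(1,3): flips 2 -> legal
(1,4): flips 1 -> legal
(2,4): flips 1 -> legal
(3,4): flips 2 -> legal
(4,1): flips 2 -> legal
(4,4): flips 3 -> legal
(5,2): no bracket -> illegal
(5,3): no bracket -> illegal
(5,4): flips 1 -> legal
W mobility = 8

Answer: B=9 W=8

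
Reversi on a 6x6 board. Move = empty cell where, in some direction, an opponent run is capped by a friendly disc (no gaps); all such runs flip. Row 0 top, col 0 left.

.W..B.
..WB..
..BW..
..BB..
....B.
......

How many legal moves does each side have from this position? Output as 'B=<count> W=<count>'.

Answer: B=4 W=6

Derivation:
-- B to move --
(0,0): no bracket -> illegal
(0,2): flips 1 -> legal
(0,3): no bracket -> illegal
(1,0): no bracket -> illegal
(1,1): flips 1 -> legal
(1,4): flips 1 -> legal
(2,1): no bracket -> illegal
(2,4): flips 1 -> legal
(3,4): no bracket -> illegal
B mobility = 4
-- W to move --
(0,2): no bracket -> illegal
(0,3): flips 1 -> legal
(0,5): no bracket -> illegal
(1,1): no bracket -> illegal
(1,4): flips 1 -> legal
(1,5): no bracket -> illegal
(2,1): flips 1 -> legal
(2,4): no bracket -> illegal
(3,1): no bracket -> illegal
(3,4): no bracket -> illegal
(3,5): no bracket -> illegal
(4,1): flips 1 -> legal
(4,2): flips 2 -> legal
(4,3): flips 1 -> legal
(4,5): no bracket -> illegal
(5,3): no bracket -> illegal
(5,4): no bracket -> illegal
(5,5): no bracket -> illegal
W mobility = 6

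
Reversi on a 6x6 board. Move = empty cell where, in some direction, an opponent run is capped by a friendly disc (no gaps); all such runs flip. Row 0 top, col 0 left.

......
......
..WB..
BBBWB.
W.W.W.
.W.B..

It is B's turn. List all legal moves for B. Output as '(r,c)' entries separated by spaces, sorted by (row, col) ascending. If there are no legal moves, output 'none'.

Answer: (1,2) (1,3) (2,1) (3,5) (4,3) (5,0) (5,2) (5,4)

Derivation:
(1,1): no bracket -> illegal
(1,2): flips 1 -> legal
(1,3): flips 1 -> legal
(2,1): flips 1 -> legal
(2,4): no bracket -> illegal
(3,5): flips 1 -> legal
(4,1): no bracket -> illegal
(4,3): flips 1 -> legal
(4,5): no bracket -> illegal
(5,0): flips 1 -> legal
(5,2): flips 1 -> legal
(5,4): flips 1 -> legal
(5,5): no bracket -> illegal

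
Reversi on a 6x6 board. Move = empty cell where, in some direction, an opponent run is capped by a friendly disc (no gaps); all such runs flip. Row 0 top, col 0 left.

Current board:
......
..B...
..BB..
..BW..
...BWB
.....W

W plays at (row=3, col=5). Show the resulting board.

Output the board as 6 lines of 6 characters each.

Answer: ......
..B...
..BB..
..BW.W
...BWW
.....W

Derivation:
Place W at (3,5); scan 8 dirs for brackets.
Dir NW: first cell '.' (not opp) -> no flip
Dir N: first cell '.' (not opp) -> no flip
Dir NE: edge -> no flip
Dir W: first cell '.' (not opp) -> no flip
Dir E: edge -> no flip
Dir SW: first cell 'W' (not opp) -> no flip
Dir S: opp run (4,5) capped by W -> flip
Dir SE: edge -> no flip
All flips: (4,5)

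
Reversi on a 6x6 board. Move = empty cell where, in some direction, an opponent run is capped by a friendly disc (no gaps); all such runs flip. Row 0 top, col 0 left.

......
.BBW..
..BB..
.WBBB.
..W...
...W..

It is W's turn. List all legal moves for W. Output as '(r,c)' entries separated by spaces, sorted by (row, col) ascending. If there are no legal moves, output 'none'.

(0,0): no bracket -> illegal
(0,1): no bracket -> illegal
(0,2): flips 3 -> legal
(0,3): no bracket -> illegal
(1,0): flips 2 -> legal
(1,4): no bracket -> illegal
(2,0): no bracket -> illegal
(2,1): no bracket -> illegal
(2,4): flips 1 -> legal
(2,5): no bracket -> illegal
(3,5): flips 3 -> legal
(4,1): no bracket -> illegal
(4,3): flips 2 -> legal
(4,4): no bracket -> illegal
(4,5): no bracket -> illegal

Answer: (0,2) (1,0) (2,4) (3,5) (4,3)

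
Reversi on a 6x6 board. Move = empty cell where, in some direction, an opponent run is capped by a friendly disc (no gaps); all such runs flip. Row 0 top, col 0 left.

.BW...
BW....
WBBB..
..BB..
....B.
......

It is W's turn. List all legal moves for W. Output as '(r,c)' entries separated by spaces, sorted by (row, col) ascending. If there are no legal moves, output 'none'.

(0,0): flips 2 -> legal
(1,2): no bracket -> illegal
(1,3): no bracket -> illegal
(1,4): no bracket -> illegal
(2,4): flips 3 -> legal
(3,0): no bracket -> illegal
(3,1): flips 1 -> legal
(3,4): no bracket -> illegal
(3,5): no bracket -> illegal
(4,1): no bracket -> illegal
(4,2): no bracket -> illegal
(4,3): no bracket -> illegal
(4,5): no bracket -> illegal
(5,3): no bracket -> illegal
(5,4): no bracket -> illegal
(5,5): flips 3 -> legal

Answer: (0,0) (2,4) (3,1) (5,5)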